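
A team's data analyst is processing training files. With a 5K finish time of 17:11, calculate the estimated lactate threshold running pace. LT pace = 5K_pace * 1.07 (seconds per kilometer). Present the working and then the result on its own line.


Race duration = 1031 s for 5 km
Average pace = 1031 / 5 = 206.2 s/km
LT pace = 206.2 * 1.07
= 220.63 s/km

220.63 s/km


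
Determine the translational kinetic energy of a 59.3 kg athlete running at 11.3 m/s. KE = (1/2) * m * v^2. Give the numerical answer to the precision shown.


KE = 0.5 * m * v^2
= 0.5 * 59.3 * 11.3^2
= 0.5 * 59.3 * 127.69
= 3786.01 J

3786.01 J


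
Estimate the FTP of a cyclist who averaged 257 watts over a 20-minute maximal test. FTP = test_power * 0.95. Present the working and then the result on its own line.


FTP = 257 * 0.95 = 244.15 W

244.15 W


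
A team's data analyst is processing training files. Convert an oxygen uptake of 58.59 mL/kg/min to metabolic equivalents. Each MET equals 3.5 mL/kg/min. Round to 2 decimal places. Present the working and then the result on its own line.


One MET = 3.5 mL/kg/min
Number of METs = 58.59 / 3.5
= 16.74 METs

16.74 METs


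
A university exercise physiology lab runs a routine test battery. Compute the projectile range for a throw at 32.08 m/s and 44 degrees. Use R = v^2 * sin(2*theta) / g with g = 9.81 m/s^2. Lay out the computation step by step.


Two times the angle = 88 degrees
sin(88) = 0.999391
R = 1029.1264 * 0.999391 / 9.81 = 104.842 m

104.842 m


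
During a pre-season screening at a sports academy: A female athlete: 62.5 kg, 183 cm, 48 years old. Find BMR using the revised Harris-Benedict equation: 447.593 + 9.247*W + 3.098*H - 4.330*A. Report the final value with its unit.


Intercept = 447.593
Weight contribution = 9.247 * 62.5 = 577.9375
Height contribution = 3.098 * 183 = 566.934
Age contribution = 4.33 * 48 = 207.84
BMR = 447.593 + 577.9375 + 566.934 - 207.84
= 1384.62 kcal/day

1384.62 kcal/day


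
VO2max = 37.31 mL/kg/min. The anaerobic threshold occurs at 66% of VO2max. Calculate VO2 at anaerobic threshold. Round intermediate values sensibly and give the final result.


AT fraction = 66 / 100 = 0.66
AT VO2 = 37.31 * 0.66
= 24.62 mL/kg/min

24.62 mL/kg/min


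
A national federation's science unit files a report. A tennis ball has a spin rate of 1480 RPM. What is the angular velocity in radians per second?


Convert RPM to rad/s: multiply by 2*pi and divide by 60
omega = 1480 * 2 * pi / 60
= 154.985 rad/s

154.985 rad/s


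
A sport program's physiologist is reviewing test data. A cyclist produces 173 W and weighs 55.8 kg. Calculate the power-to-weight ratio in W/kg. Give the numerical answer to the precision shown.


P/W = power / mass
= 173 / 55.8
= 3.1 W/kg

3.1 W/kg


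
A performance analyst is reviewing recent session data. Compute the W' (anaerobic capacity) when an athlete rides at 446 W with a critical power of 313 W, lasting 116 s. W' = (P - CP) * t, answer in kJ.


Above-CP power = 133 W
Duration = 116 s
W' = 133 * 116 = 15428 J
Convert: 15428 / 1000 = 15.428 kJ

15.428 kJ


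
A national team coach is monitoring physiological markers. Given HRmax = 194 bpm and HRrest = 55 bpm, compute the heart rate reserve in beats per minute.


Heart rate reserve = maximum HR minus resting HR
HRR = 194 - 55 = 139 bpm

139 bpm


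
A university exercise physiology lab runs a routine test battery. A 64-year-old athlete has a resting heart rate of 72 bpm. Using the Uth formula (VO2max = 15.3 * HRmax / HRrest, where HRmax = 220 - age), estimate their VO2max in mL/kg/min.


HRmax = 220 - 64 = 156 bpm
Ratio = HRmax / HRrest = 156 / 72 = 2.1667
VO2max = 15.3 * 2.1667 = 33.15 mL/kg/min

33.15 mL/kg/min


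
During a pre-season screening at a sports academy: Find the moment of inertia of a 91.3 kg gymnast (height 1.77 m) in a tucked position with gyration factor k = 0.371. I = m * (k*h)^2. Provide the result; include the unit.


Radius of gyration = 0.371 * 1.77 = 0.65667 m
I = 91.3 * 0.65667^2
= 91.3 * 0.431215
= 39.37 kg*m^2

39.37 kg*m^2


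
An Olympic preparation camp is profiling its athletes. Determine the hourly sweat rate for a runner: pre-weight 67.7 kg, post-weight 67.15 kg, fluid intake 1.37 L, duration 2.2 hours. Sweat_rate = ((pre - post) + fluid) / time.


Mass lost = 67.7 - 67.15 = 0.55 kg
Add fluid consumed: 0.55 + 1.37 = 1.92 L total sweat
Sweat rate = 1.92 / 2.2 = 0.873 L/h

0.873 L/h


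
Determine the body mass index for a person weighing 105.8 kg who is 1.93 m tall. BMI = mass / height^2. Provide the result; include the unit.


BMI = mass / height^2
= 105.8 / 1.93^2
= 105.8 / 3.7249
= 28.4 kg/m^2

28.4 kg/m^2


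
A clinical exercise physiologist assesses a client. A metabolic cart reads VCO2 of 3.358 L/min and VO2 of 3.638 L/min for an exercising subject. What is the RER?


RER = VCO2 / VO2 = 3.358 / 3.638 = 0.923

0.923


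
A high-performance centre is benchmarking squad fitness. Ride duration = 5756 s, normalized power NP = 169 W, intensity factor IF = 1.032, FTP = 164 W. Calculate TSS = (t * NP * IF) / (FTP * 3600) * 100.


Numerator = 5756 * 169 * 1.032 = 1003892.448
Denominator = 164 * 3600 = 590400
TSS = 1003892.448 / 590400 * 100
= 170.04

170.04 TSS


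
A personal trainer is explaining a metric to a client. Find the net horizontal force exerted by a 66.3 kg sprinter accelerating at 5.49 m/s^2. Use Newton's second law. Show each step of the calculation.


Newton's second law: F = m * a
F = 66.3 * 5.49 = 363.99 N

363.99 N


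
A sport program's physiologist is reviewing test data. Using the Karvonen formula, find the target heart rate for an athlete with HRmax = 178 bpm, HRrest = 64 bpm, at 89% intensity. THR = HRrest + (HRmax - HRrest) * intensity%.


HRR = 178 - 64 = 114
THR = 64 + 114 * 0.89
= 64 + 101.46
= 165.46 bpm

165.46 bpm


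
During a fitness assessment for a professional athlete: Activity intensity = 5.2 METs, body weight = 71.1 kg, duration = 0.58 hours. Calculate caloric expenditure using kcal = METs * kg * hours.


kcal = 5.2 * 71.1 * 0.58
= 369.72 * 0.58
= 214.44 kcal

214.44 kcal


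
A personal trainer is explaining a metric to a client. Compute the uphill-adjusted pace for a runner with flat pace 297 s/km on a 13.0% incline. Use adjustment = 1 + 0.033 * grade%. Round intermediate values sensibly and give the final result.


Adjustment factor = 1 + 0.033 * 13.0 = 1.429
Grade-adjusted pace = 297 * 1.429 = 424.41 s/km

424.41 s/km


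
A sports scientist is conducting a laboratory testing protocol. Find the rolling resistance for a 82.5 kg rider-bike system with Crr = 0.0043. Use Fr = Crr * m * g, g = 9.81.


m * g = 82.5 * 9.81 = 809.325 N
Fr = 0.0043 * 809.325 = 3.48 N

3.48 N


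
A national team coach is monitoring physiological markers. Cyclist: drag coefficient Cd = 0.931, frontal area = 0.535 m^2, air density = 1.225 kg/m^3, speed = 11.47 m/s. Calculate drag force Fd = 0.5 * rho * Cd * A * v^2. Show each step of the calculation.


v^2 = 11.47^2 = 131.5609
Fd = 0.5 * 1.225 * 0.931 * 0.535 * 131.5609
= 40.136 N

40.136 N


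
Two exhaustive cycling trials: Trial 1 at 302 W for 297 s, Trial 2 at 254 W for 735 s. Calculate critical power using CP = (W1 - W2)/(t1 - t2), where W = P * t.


W1 = 302 * 297 = 89694 J
W2 = 254 * 735 = 186690 J
CP = (89694 - 186690) / (297 - 735)
= -96996 / -438
= 221.45 W

221.45 W


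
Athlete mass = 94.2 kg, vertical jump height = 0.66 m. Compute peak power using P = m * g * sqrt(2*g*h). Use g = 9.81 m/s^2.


sqrt(2 * 9.81 * 0.66) = sqrt(12.9492) = 3.5985 m/s
P = 94.2 * 9.81 * 3.5985
= 3325.38 W

3325.38 W


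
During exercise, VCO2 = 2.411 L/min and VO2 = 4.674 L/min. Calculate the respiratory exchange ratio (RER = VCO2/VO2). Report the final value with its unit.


RER = VCO2 / VO2
= 2.411 / 4.674
= 0.5158

0.5158


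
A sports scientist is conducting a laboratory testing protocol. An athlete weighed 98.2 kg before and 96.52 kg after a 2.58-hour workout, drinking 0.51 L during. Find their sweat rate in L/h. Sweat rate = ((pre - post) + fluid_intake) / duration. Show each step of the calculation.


Body mass change = 1.68 kg
Total sweat loss = 1.68 + 0.51 = 2.19 L
Rate = 2.19 / 2.58 = 0.849 L/h

0.849 L/h


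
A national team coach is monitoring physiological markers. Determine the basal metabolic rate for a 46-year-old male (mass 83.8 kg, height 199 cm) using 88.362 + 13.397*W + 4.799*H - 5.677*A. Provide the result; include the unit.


BMR = 88.362 + 13.397*83.8 + 4.799*199 - 5.677*46
= 1904.89 kcal/day

1904.89 kcal/day


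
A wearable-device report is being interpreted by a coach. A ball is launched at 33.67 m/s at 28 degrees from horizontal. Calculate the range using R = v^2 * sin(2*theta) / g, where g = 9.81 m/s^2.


sin(2 * 28) = sin(56) = 0.829038
v^2 = 33.67^2 = 1133.6689
R = 1133.6689 * 0.829038 / 9.81
= 95.806 m

95.806 m


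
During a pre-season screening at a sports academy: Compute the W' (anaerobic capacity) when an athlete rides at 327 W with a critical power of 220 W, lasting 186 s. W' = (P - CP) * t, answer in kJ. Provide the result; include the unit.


Above-CP power = 107 W
Duration = 186 s
W' = 107 * 186 = 19902 J
Convert: 19902 / 1000 = 19.902 kJ

19.902 kJ


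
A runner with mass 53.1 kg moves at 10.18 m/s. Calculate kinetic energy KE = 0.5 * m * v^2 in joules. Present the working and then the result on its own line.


v^2 = 10.18^2 = 103.6324
KE = 0.5 * 53.1 * 103.6324
= 2751.44 J

2751.44 J


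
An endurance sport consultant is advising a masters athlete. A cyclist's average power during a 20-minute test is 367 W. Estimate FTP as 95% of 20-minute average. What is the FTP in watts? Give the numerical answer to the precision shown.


FTP = 20-min power * 0.95
= 367 * 0.95
= 348.65 W

348.65 W


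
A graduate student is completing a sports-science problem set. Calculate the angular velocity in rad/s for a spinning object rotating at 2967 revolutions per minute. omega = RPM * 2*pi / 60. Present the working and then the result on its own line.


omega = RPM * 2*pi / 60
= 2967 * 6.28318531 / 60
= 310.704 rad/s

310.704 rad/s


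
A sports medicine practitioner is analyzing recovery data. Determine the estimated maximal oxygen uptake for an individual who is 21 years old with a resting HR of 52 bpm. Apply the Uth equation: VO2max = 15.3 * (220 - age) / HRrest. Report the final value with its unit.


HRmax = 220 - 21 = 199
VO2max = 15.3 * (199 / 52)
= 15.3 * 3.8269
= 58.55 mL/kg/min

58.55 mL/kg/min


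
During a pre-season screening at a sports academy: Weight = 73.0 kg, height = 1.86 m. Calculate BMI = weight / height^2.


height^2 = 1.86^2 = 3.4596
BMI = 73.0 / 3.4596 = 21.1 kg/m^2

21.1 kg/m^2


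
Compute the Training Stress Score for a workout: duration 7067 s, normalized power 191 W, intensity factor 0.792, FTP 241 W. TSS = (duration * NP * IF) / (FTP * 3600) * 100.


Product = 7067 * 191 * 0.792 = 1069039.224
Base = 241 * 3600 = 867600
TSS = 1069039.224 / 867600 * 100 = 123.22

123.22 TSS


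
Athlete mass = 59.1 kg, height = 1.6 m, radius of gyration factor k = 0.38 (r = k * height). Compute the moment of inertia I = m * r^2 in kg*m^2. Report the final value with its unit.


r = k * height = 0.38 * 1.6 = 0.608 m
r^2 = 0.608^2 = 0.369664
I = 59.1 * 0.369664 = 21.847 kg*m^2

21.847 kg*m^2


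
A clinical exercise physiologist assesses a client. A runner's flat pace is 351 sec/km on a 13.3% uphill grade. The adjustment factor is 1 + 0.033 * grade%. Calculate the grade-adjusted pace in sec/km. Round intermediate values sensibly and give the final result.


Factor = 1 + 0.033 * 13.3 = 1.4389
Adjusted pace = 351 * 1.4389
= 505.05 sec/km

505.05 s/km


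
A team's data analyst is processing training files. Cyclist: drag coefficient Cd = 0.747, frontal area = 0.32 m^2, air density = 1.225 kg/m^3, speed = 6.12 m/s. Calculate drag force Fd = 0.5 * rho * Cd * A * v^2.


v^2 = 6.12^2 = 37.4544
Fd = 0.5 * 1.225 * 0.747 * 0.32 * 37.4544
= 5.484 N

5.484 N


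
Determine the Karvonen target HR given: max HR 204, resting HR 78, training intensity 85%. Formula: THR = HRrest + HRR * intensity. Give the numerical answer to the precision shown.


HRR = HRmax - HRrest = 204 - 78 = 126
THR = 78 + 126 * 0.85
= 185.1 bpm

185.1 bpm


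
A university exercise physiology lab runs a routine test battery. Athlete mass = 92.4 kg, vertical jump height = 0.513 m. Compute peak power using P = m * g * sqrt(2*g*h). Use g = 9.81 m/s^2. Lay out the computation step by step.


sqrt(2 * 9.81 * 0.513) = sqrt(10.06506) = 3.172548 m/s
P = 92.4 * 9.81 * 3.172548
= 2875.74 W

2875.74 W


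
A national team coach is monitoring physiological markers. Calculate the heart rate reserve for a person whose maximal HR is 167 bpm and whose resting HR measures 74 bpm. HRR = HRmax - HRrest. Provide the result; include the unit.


HRmax = 167 bpm
HRrest = 74 bpm
HRR = 167 - 74 = 93 bpm

93 bpm


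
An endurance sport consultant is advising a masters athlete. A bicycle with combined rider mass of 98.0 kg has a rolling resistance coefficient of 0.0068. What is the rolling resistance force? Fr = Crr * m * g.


Fr = 0.0068 * 98.0 * 9.81
= 0.6664 * 9.81
= 6.537 N

6.537 N


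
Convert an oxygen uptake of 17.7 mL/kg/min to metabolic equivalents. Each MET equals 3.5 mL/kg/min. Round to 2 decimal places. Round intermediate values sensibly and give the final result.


One MET = 3.5 mL/kg/min
Number of METs = 17.7 / 3.5
= 5.06 METs

5.06 METs


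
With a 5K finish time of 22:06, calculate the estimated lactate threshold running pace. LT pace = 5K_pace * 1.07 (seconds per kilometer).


Race duration = 1326 s for 5 km
Average pace = 1326 / 5 = 265.2 s/km
LT pace = 265.2 * 1.07
= 283.76 s/km

283.76 s/km


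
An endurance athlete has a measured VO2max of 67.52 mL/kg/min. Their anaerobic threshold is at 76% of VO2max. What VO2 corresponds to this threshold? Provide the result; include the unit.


Anaerobic threshold VO2 = VO2max * 76%
= 67.52 * 0.76
= 51.32 mL/kg/min

51.32 mL/kg/min


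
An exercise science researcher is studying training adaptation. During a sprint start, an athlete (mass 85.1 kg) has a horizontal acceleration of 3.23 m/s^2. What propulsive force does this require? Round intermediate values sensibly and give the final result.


Propulsive force = mass * acceleration
= 85.1 kg * 3.23 m/s^2
= 274.87 N

274.87 N


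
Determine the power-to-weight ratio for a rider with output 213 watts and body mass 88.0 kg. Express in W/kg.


P/W = 213 / 88.0 = 2.42 W/kg

2.42 W/kg


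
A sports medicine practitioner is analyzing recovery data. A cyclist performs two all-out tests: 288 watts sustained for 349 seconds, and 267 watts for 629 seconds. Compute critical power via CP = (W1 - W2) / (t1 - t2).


W1 = P1 * t1 = 288 * 349 = 100512 J
W2 = P2 * t2 = 267 * 629 = 167943 J
CP = (100512 - 167943) / (349 - 629)
= 240.83 W

240.83 W


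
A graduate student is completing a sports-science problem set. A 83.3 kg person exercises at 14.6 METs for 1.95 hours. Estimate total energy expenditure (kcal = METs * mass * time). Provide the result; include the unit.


Energy = METs * mass(kg) * time(h)
= 14.6 * 83.3 * 1.95
= 2371.55 kcal

2371.55 kcal


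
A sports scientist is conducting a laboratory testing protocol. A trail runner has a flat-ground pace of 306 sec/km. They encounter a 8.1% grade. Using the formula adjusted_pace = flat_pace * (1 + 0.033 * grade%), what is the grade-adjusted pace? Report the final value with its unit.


Grade factor = 1 + 0.033 * 8.1 = 1.2673
Adjusted = 306 * 1.2673 = 387.79 sec/km

387.79 s/km


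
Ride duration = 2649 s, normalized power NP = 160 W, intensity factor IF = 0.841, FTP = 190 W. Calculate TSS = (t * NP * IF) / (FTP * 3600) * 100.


Numerator = 2649 * 160 * 0.841 = 356449.44
Denominator = 190 * 3600 = 684000
TSS = 356449.44 / 684000 * 100
= 52.11

52.11 TSS


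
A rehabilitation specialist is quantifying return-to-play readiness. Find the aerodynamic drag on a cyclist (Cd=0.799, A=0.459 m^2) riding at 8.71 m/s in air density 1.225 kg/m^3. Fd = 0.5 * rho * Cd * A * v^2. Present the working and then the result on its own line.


Fd = 0.5 * 1.225 * 0.799 * 0.459 * 8.71^2
= 0.5 * 1.225 * 0.799 * 0.459 * 75.8641
= 17.041 N

17.041 N


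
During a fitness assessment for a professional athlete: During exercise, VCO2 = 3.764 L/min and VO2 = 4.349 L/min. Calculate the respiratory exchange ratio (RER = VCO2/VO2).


RER = VCO2 / VO2
= 3.764 / 4.349
= 0.8655

0.8655


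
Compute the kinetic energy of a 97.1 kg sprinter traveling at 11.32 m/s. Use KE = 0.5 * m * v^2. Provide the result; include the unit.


Velocity squared = 128.1424
KE = 0.5 * 97.1 * 128.1424 = 6221.31 J

6221.31 J


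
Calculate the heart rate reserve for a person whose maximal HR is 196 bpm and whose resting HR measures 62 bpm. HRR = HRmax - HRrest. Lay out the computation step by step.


HRmax = 196 bpm
HRrest = 62 bpm
HRR = 196 - 62 = 134 bpm

134 bpm


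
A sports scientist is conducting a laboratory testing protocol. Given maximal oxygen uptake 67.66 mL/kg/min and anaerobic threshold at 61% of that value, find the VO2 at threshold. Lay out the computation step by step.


Percentage as decimal = 0.61
VO2 at AT = 67.66 * 0.61 = 41.27 mL/kg/min

41.27 mL/kg/min


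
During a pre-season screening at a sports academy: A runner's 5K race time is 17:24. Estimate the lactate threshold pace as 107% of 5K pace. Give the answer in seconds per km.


Total race time = 17*60 + 24 = 1044 seconds
5K pace = 1044 / 5 = 208.8 sec/km
LT pace = 208.8 * 1.07 = 223.42 sec/km

223.42 s/km


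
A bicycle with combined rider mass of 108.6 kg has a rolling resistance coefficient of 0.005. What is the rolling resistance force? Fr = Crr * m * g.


Fr = 0.005 * 108.6 * 9.81
= 0.543 * 9.81
= 5.327 N

5.327 N


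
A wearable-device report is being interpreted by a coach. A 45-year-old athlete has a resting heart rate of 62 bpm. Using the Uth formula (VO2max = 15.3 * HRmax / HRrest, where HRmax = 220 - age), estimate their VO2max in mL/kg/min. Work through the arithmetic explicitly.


HRmax = 220 - 45 = 175 bpm
Ratio = HRmax / HRrest = 175 / 62 = 2.8226
VO2max = 15.3 * 2.8226 = 43.19 mL/kg/min

43.19 mL/kg/min


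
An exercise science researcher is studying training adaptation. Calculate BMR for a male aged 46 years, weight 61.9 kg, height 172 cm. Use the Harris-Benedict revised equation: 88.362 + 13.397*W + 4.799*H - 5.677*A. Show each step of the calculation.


Substituting values:
W term = 13.397 * 61.9 = 829.2743
H term = 4.799 * 172 = 825.428
A term = 5.677 * 46 = 261.142
BMR = 1481.92 kcal/day

1481.92 kcal/day


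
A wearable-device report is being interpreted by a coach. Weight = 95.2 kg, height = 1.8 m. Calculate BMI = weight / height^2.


height^2 = 1.8^2 = 3.24
BMI = 95.2 / 3.24 = 29.38 kg/m^2

29.38 kg/m^2


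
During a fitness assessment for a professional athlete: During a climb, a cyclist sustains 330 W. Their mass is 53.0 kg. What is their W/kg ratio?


Power-to-weight = 330 W / 53.0 kg
= 6.226 W/kg

6.226 W/kg


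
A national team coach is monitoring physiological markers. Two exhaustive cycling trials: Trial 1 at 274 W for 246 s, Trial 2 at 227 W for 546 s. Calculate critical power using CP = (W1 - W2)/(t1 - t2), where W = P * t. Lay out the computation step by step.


W1 = 274 * 246 = 67404 J
W2 = 227 * 546 = 123942 J
CP = (67404 - 123942) / (246 - 546)
= -56538 / -300
= 188.46 W

188.46 W


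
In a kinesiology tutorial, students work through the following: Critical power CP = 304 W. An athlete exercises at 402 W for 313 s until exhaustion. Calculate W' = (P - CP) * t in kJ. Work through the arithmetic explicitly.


P - CP = 402 - 304 = 98 W
W' = 98 * 313 = 30674 J
= 30674 / 1000 = 30.674 kJ

30.674 kJ


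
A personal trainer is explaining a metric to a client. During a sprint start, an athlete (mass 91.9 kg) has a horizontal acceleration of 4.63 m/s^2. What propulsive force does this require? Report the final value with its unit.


Propulsive force = mass * acceleration
= 91.9 kg * 4.63 m/s^2
= 425.5 N

425.5 N


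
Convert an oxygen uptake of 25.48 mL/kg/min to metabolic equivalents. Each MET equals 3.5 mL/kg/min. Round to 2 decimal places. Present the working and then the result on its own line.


One MET = 3.5 mL/kg/min
Number of METs = 25.48 / 3.5
= 7.28 METs

7.28 METs


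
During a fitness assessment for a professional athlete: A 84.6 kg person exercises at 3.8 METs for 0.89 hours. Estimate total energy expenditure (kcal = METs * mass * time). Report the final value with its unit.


Energy = METs * mass(kg) * time(h)
= 3.8 * 84.6 * 0.89
= 286.12 kcal

286.12 kcal


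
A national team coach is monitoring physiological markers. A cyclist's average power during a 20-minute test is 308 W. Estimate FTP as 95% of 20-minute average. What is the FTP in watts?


FTP = 20-min power * 0.95
= 308 * 0.95
= 292.6 W

292.6 W


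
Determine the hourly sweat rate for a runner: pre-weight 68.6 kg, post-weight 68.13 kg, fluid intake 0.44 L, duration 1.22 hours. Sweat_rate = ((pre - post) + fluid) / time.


Mass lost = 68.6 - 68.13 = 0.47 kg
Add fluid consumed: 0.47 + 0.44 = 0.91 L total sweat
Sweat rate = 0.91 / 1.22 = 0.746 L/h

0.746 L/h


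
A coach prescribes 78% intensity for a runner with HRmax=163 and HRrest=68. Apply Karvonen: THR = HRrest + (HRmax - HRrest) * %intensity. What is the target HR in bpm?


Heart rate reserve = 163 - 68 = 95
Intensity fraction = 78 / 100 = 0.78
THR = 68 + 95 * 0.78 = 142.1 bpm

142.1 bpm


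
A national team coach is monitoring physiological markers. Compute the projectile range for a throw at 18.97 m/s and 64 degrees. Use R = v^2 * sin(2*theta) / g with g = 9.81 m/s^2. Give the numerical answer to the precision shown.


Two times the angle = 128 degrees
sin(128) = 0.788011
R = 359.8609 * 0.788011 / 9.81 = 28.907 m

28.907 m


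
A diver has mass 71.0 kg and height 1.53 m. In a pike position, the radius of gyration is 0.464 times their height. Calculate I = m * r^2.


r = 0.464 * 1.53 = 0.70992 m
I = m * r^2 = 71.0 * 0.503986 = 35.783 kg*m^2

35.783 kg*m^2


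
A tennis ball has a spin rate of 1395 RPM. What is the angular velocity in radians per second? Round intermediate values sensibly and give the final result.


Convert RPM to rad/s: multiply by 2*pi and divide by 60
omega = 1395 * 2 * pi / 60
= 146.084 rad/s

146.084 rad/s


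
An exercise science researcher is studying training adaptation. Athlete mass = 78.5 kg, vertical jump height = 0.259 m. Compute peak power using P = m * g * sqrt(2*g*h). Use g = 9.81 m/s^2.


sqrt(2 * 9.81 * 0.259) = sqrt(5.08158) = 2.254236 m/s
P = 78.5 * 9.81 * 2.254236
= 1735.95 W

1735.95 W


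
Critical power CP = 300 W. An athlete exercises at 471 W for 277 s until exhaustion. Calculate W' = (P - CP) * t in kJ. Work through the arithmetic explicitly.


P - CP = 471 - 300 = 171 W
W' = 171 * 277 = 47367 J
= 47367 / 1000 = 47.367 kJ

47.367 kJ


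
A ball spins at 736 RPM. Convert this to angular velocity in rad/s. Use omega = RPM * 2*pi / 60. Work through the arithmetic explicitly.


omega = 736 * 2 * pi / 60
= 736 * 6.28318531 / 60
= 4624.424 / 60
= 77.074 rad/s

77.074 rad/s


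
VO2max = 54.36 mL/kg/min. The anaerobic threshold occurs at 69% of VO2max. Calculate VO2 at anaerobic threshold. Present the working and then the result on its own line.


AT fraction = 69 / 100 = 0.69
AT VO2 = 54.36 * 0.69
= 37.51 mL/kg/min

37.51 mL/kg/min


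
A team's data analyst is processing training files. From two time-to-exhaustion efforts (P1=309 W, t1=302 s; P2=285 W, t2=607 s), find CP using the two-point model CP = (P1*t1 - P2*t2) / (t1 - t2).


Work in trial 1 = 93318 J
Work in trial 2 = 172995 J
Delta work = -79677 J
Delta time = -305 s
CP = -79677 / -305 = 261.24 W

261.24 W


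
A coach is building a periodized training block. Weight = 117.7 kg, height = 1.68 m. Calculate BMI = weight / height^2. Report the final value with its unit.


height^2 = 1.68^2 = 2.8224
BMI = 117.7 / 2.8224 = 41.7 kg/m^2

41.7 kg/m^2


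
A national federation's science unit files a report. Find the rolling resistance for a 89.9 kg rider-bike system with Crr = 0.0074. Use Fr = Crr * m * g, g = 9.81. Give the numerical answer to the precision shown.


m * g = 89.9 * 9.81 = 881.919 N
Fr = 0.0074 * 881.919 = 6.526 N

6.526 N


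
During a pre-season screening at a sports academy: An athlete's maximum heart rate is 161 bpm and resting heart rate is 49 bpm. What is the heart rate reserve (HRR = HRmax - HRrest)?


HRR = HRmax - HRrest
= 161 - 49
= 112 bpm

112 bpm


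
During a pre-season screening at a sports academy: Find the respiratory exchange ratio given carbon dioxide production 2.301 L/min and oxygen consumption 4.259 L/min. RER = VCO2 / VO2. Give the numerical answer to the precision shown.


VCO2 = 2.301 L/min
VO2 = 4.259 L/min
RER = 2.301 / 4.259 = 0.5403

0.5403


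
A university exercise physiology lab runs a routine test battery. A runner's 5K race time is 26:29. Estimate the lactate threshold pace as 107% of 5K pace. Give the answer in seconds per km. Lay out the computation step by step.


Total race time = 26*60 + 29 = 1589 seconds
5K pace = 1589 / 5 = 317.8 sec/km
LT pace = 317.8 * 1.07 = 340.05 sec/km

340.05 s/km


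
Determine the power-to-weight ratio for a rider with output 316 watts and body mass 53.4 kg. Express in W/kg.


P/W = 316 / 53.4 = 5.918 W/kg

5.918 W/kg


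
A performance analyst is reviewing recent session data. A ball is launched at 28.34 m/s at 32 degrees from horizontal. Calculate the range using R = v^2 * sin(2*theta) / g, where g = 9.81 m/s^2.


sin(2 * 32) = sin(64) = 0.898794
v^2 = 28.34^2 = 803.1556
R = 803.1556 * 0.898794 / 9.81
= 73.585 m

73.585 m


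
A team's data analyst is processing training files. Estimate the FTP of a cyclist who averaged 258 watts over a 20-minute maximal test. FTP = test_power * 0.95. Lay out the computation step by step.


FTP = 258 * 0.95 = 245.1 W

245.1 W


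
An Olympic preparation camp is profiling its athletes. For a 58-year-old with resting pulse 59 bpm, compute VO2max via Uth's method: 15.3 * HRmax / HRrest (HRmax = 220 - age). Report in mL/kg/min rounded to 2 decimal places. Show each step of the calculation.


Step 1: HRmax = 220 - 58 = 162 bpm
Step 2: Ratio = 162 / 59 = 2.7458
Step 3: VO2max = 15.3 * 2.7458 = 42.01 mL/kg/min

42.01 mL/kg/min


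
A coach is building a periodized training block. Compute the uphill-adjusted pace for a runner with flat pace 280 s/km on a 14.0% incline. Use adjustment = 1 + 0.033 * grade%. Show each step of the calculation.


Adjustment factor = 1 + 0.033 * 14.0 = 1.462
Grade-adjusted pace = 280 * 1.462 = 409.36 s/km

409.36 s/km


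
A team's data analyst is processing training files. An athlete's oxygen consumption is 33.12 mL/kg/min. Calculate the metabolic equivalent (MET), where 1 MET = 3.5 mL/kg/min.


MET = VO2 / 3.5
= 33.12 / 3.5
= 9.46 METs

9.46 METs


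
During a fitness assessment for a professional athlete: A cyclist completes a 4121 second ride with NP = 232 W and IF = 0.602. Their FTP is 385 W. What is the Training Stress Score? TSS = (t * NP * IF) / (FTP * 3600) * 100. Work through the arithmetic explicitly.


t * NP * IF = 4121 * 232 * 0.602 = 575555.344
FTP * 3600 = 1386000
TSS = (575555.344 / 1386000) * 100 = 41.53

41.53 TSS


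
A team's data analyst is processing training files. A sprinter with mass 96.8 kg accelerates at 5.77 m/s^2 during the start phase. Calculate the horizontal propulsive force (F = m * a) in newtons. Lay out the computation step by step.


F = m * a
= 96.8 * 5.77
= 558.54 N

558.54 N


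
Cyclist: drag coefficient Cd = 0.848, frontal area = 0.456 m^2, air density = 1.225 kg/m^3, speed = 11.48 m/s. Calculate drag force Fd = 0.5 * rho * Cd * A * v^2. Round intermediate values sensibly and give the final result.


v^2 = 11.48^2 = 131.7904
Fd = 0.5 * 1.225 * 0.848 * 0.456 * 131.7904
= 31.214 N

31.214 N


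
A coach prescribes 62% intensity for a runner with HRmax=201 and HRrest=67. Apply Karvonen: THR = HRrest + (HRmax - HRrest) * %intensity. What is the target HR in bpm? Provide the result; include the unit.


Heart rate reserve = 201 - 67 = 134
Intensity fraction = 62 / 100 = 0.62
THR = 67 + 134 * 0.62 = 150.08 bpm

150.08 bpm


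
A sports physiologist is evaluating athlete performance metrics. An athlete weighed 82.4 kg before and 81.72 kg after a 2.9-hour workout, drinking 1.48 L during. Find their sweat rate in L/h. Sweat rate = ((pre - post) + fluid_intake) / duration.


Body mass change = 0.68 kg
Total sweat loss = 0.68 + 1.48 = 2.16 L
Rate = 2.16 / 2.9 = 0.745 L/h

0.745 L/h


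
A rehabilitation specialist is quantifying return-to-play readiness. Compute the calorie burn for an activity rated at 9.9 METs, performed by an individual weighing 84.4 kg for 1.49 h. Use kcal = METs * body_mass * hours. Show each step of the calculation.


Product of METs and mass = 9.9 * 84.4 = 835.56
Total kcal = 835.56 * 1.49 = 1244.98 kcal

1244.98 kcal


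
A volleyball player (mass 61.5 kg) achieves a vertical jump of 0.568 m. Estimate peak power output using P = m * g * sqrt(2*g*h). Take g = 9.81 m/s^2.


2 * g * h = 2 * 9.81 * 0.568 = 11.14416
sqrt(11.14416) = 3.338287 m/s
P = 61.5 * 9.81 * 3.338287 = 2014.04 W

2014.04 W


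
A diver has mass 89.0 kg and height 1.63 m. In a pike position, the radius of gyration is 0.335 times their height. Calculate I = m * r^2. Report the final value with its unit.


r = 0.335 * 1.63 = 0.54605 m
I = m * r^2 = 89.0 * 0.298171 = 26.537 kg*m^2

26.537 kg*m^2


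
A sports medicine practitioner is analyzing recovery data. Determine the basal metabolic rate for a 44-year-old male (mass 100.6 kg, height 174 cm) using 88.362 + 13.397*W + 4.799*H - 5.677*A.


BMR = 88.362 + 13.397*100.6 + 4.799*174 - 5.677*44
= 2021.34 kcal/day

2021.34 kcal/day


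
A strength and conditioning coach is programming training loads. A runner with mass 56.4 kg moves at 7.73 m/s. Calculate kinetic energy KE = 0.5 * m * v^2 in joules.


v^2 = 7.73^2 = 59.7529
KE = 0.5 * 56.4 * 59.7529
= 1685.03 J

1685.03 J


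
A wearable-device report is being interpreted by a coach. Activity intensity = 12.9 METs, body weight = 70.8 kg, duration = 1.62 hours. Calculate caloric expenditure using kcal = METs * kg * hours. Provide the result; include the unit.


kcal = 12.9 * 70.8 * 1.62
= 913.32 * 1.62
= 1479.58 kcal

1479.58 kcal


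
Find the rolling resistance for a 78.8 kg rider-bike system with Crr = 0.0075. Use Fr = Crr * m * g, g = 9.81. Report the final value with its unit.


m * g = 78.8 * 9.81 = 773.028 N
Fr = 0.0075 * 773.028 = 5.798 N

5.798 N


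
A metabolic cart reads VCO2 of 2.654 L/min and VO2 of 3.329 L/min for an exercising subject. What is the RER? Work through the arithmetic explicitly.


RER = VCO2 / VO2 = 2.654 / 3.329 = 0.7972

0.7972


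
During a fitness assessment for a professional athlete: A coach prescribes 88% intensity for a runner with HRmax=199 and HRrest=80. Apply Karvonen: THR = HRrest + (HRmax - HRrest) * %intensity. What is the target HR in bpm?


Heart rate reserve = 199 - 80 = 119
Intensity fraction = 88 / 100 = 0.88
THR = 80 + 119 * 0.88 = 184.72 bpm

184.72 bpm


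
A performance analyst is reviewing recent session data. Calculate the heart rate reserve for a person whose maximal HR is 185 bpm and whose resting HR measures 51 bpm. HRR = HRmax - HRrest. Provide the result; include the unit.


HRmax = 185 bpm
HRrest = 51 bpm
HRR = 185 - 51 = 134 bpm

134 bpm


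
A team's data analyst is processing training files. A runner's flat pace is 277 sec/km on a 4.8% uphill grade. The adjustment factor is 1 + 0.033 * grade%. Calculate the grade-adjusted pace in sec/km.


Factor = 1 + 0.033 * 4.8 = 1.1584
Adjusted pace = 277 * 1.1584
= 320.88 sec/km

320.88 s/km


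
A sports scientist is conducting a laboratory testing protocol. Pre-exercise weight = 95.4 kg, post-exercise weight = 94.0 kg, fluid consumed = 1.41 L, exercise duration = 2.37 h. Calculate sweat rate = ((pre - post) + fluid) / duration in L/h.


Weight loss = 95.4 - 94.0 = 1.4 kg (approx L)
Total sweat = 1.4 + 1.41 = 2.81 L
Sweat rate = 2.81 / 2.37 = 1.186 L/h

1.186 L/h


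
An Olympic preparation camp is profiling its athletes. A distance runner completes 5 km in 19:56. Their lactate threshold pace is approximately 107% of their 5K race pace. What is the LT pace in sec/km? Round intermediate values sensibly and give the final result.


Convert to seconds: 19 min 56 s = 1196 s
Pace per km = 1196 / 5 = 239.2 s/km
LT pace = 239.2 * 1.07 = 255.94 s/km

255.94 s/km


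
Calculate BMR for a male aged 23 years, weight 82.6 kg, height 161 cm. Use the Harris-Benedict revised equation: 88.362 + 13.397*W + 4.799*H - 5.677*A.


Substituting values:
W term = 13.397 * 82.6 = 1106.5922
H term = 4.799 * 161 = 772.639
A term = 5.677 * 23 = 130.571
BMR = 1837.02 kcal/day

1837.02 kcal/day


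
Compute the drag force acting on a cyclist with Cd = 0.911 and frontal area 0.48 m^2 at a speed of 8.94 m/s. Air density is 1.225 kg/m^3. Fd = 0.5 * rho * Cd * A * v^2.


Step 1: v^2 = 79.9236
Step 2: Fd = 0.5 * 1.225 * 0.911 * 0.48 * 79.9236
= 21.406 N

21.406 N


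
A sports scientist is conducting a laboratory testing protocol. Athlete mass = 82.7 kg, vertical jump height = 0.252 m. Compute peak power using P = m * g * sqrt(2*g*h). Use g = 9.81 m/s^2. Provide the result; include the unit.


sqrt(2 * 9.81 * 0.252) = sqrt(4.94424) = 2.223565 m/s
P = 82.7 * 9.81 * 2.223565
= 1803.95 W

1803.95 W


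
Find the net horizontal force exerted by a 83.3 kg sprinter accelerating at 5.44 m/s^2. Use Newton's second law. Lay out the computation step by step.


Newton's second law: F = m * a
F = 83.3 * 5.44 = 453.15 N

453.15 N


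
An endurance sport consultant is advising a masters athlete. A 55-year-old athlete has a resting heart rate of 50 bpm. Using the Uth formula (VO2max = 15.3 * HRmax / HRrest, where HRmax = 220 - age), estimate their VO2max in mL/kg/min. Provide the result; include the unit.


HRmax = 220 - 55 = 165 bpm
Ratio = HRmax / HRrest = 165 / 50 = 3.3
VO2max = 15.3 * 3.3 = 50.49 mL/kg/min

50.49 mL/kg/min


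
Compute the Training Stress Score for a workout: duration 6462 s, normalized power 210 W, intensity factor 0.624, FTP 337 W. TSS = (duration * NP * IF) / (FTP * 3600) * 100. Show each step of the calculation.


Product = 6462 * 210 * 0.624 = 846780.48
Base = 337 * 3600 = 1213200
TSS = 846780.48 / 1213200 * 100 = 69.8

69.8 TSS


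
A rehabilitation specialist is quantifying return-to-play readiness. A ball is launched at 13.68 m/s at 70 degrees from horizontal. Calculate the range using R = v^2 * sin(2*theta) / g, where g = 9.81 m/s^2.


sin(2 * 70) = sin(140) = 0.642788
v^2 = 13.68^2 = 187.1424
R = 187.1424 * 0.642788 / 9.81
= 12.262 m

12.262 m


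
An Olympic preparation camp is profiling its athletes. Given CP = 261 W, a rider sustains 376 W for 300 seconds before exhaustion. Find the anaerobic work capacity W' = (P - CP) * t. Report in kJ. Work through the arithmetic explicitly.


Excess power = 376 - 261 = 115 W
Work above CP = 115 * 300 = 34500 J
W' = 34.5 kJ

34.5 kJ


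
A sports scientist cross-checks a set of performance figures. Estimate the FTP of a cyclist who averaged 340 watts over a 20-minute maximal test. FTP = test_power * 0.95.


FTP = 340 * 0.95 = 323.0 W

323.0 W


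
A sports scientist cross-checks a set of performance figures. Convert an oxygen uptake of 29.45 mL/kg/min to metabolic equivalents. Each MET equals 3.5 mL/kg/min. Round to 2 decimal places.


One MET = 3.5 mL/kg/min
Number of METs = 29.45 / 3.5
= 8.41 METs

8.41 METs


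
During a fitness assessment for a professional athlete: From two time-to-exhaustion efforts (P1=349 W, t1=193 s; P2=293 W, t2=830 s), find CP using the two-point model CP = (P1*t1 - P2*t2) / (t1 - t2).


Work in trial 1 = 67357 J
Work in trial 2 = 243190 J
Delta work = -175833 J
Delta time = -637 s
CP = -175833 / -637 = 276.03 W

276.03 W


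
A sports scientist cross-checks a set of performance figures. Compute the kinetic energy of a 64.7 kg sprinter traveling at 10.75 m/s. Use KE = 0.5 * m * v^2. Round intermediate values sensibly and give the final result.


Velocity squared = 115.5625
KE = 0.5 * 64.7 * 115.5625 = 3738.45 J

3738.45 J


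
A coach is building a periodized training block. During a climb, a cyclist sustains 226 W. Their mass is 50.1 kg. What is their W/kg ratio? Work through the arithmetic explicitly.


Power-to-weight = 226 W / 50.1 kg
= 4.511 W/kg

4.511 W/kg


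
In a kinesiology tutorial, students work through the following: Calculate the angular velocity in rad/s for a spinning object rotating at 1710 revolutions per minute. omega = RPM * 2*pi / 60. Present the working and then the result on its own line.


omega = RPM * 2*pi / 60
= 1710 * 6.28318531 / 60
= 179.071 rad/s

179.071 rad/s


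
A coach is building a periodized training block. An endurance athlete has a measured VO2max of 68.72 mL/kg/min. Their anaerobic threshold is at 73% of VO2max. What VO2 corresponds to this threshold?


Anaerobic threshold VO2 = VO2max * 73%
= 68.72 * 0.73
= 50.17 mL/kg/min

50.17 mL/kg/min


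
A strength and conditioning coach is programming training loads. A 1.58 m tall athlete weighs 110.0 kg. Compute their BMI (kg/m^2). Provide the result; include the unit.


height^2 = 2.4964 m^2
BMI = 110.0 / 2.4964 = 44.06 kg/m^2

44.06 kg/m^2


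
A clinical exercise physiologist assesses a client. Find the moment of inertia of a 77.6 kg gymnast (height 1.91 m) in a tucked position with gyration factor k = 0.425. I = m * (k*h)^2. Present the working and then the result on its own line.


Radius of gyration = 0.425 * 1.91 = 0.81175 m
I = 77.6 * 0.81175^2
= 77.6 * 0.658938
= 51.134 kg*m^2

51.134 kg*m^2


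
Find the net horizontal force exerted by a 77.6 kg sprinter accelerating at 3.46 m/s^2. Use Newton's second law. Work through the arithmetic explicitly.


Newton's second law: F = m * a
F = 77.6 * 3.46 = 268.5 N

268.5 N


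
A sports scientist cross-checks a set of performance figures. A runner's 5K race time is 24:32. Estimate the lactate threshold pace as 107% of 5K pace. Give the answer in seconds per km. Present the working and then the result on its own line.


Total race time = 24*60 + 32 = 1472 seconds
5K pace = 1472 / 5 = 294.4 sec/km
LT pace = 294.4 * 1.07 = 315.01 sec/km

315.01 s/km


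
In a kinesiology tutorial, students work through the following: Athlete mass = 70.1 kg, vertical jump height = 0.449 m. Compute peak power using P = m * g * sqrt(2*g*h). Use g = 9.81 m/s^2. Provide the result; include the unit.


sqrt(2 * 9.81 * 0.449) = sqrt(8.80938) = 2.96806 m/s
P = 70.1 * 9.81 * 2.96806
= 2041.08 W

2041.08 W


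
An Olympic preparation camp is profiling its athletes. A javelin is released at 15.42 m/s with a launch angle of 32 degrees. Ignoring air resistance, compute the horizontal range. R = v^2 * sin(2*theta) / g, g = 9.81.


Launch speed squared = 237.7764
sin(2 * 32 deg) = 0.898794
Range = 237.7764 * 0.898794 / 9.81
= 21.785 m

21.785 m


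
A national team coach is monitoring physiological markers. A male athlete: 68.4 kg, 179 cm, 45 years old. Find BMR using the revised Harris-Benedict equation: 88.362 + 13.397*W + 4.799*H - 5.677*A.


Intercept = 88.362
Weight contribution = 13.397 * 68.4 = 916.3548
Height contribution = 4.799 * 179 = 859.021
Age contribution = 5.677 * 45 = 255.465
BMR = 88.362 + 916.3548 + 859.021 - 255.465
= 1608.27 kcal/day

1608.27 kcal/day
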